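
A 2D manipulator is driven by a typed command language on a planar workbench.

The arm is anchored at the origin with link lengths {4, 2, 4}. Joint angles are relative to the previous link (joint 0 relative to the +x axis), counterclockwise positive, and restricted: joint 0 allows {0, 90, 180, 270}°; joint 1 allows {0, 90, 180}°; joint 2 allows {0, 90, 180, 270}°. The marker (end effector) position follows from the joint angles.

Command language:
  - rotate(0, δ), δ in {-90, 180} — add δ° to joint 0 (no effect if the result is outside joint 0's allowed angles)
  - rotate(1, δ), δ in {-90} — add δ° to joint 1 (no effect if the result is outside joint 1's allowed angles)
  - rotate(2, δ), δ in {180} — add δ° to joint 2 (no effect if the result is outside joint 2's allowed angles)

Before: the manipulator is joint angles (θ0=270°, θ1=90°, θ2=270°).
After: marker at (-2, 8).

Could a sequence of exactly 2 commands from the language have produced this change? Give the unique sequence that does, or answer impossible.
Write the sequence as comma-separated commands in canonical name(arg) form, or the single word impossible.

start: joint angles (θ0=270°, θ1=90°, θ2=270°)
step 1 (rotate(0, -90)): joint angles (θ0=180°, θ1=90°, θ2=270°)
step 2 (rotate(0, -90)): joint angles (θ0=90°, θ1=90°, θ2=270°)
no other 2-command option fits: unique.

rotate(0, -90), rotate(0, -90)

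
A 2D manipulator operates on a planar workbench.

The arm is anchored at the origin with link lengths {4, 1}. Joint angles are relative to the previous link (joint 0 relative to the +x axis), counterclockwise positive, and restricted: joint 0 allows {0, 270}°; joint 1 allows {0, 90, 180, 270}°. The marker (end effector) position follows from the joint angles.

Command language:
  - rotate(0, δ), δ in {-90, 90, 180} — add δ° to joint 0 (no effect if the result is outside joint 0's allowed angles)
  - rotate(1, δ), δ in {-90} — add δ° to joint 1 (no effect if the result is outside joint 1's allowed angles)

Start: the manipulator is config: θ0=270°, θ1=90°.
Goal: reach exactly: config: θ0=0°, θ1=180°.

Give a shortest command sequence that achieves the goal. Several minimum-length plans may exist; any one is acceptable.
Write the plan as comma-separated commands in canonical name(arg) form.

rotate(0, 90), rotate(1, -90), rotate(1, -90), rotate(1, -90)

from: config: θ0=270°, θ1=90°
[1] after rotate(0, 90): config: θ0=0°, θ1=90°
[2] after rotate(1, -90): config: θ0=0°, θ1=0°
[3] after rotate(1, -90): config: θ0=0°, θ1=270°
[4] after rotate(1, -90): config: θ0=0°, θ1=180°
no 3-step plan works, so 4 is optimal.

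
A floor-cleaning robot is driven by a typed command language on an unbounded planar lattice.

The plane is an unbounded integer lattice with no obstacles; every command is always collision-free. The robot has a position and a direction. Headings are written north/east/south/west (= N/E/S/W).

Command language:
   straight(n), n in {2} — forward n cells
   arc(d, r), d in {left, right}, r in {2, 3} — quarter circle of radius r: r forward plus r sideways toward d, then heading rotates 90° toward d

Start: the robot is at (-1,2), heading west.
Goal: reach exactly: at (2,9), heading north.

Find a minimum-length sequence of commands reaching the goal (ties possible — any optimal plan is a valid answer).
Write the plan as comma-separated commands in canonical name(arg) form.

arc(right, 2), arc(right, 3), arc(left, 2)

t0: at (-1,2), heading west
1. arc(right, 2) → at (-3,4), heading north
2. arc(right, 3) → at (0,7), heading east
3. arc(left, 2) → at (2,9), heading north
shorter routes all fall short; 3 is best.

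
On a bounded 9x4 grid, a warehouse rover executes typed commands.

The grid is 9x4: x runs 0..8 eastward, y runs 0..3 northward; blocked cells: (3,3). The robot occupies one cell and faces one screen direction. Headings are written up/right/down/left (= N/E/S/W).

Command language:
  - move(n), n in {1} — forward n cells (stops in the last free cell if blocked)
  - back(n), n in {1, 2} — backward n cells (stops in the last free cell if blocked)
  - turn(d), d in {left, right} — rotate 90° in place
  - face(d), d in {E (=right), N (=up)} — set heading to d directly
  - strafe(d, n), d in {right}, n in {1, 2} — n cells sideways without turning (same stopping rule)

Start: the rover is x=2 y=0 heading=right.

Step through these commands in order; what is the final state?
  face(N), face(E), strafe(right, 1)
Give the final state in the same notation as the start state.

x=2 y=0 heading=right

begin: x=2 y=0 heading=right
t=1 face(N) ⇒ x=2 y=0 heading=up
t=2 face(E) ⇒ x=2 y=0 heading=right
t=3 strafe(right, 1) ⇒ x=2 y=0 heading=right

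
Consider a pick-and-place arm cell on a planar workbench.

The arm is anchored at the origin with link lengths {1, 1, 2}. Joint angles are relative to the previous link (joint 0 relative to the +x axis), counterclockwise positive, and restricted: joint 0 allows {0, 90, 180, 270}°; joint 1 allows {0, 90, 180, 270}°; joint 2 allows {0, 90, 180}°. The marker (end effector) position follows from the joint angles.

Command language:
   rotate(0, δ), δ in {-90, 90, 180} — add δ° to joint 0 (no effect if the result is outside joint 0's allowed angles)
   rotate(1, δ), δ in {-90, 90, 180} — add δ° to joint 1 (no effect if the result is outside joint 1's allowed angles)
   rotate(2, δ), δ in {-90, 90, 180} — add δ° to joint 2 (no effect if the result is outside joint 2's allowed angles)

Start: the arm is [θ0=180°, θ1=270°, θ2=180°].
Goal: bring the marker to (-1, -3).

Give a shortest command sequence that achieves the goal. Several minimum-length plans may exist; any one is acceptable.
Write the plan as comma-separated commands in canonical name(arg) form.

begin: [θ0=180°, θ1=270°, θ2=180°]
[1] after rotate(1, 180): [θ0=180°, θ1=90°, θ2=180°]
[2] after rotate(2, 180): [θ0=180°, θ1=90°, θ2=0°]
shorter routes all fall short; 2 is best.

rotate(1, 180), rotate(2, 180)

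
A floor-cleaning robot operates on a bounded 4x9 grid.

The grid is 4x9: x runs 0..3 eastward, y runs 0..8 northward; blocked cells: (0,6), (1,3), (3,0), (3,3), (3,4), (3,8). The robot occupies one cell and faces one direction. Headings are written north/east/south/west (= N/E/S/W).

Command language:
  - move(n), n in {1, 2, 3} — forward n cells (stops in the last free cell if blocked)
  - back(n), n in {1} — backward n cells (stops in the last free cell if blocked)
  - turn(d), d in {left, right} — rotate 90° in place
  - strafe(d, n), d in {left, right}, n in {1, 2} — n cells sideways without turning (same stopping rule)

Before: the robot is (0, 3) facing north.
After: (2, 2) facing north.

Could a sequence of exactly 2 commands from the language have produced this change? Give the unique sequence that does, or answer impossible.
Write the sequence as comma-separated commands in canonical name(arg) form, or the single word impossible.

key: heading stays N — no command in the sequence turns
begin: (0, 3) facing north
step 1 (back(1)): (0, 2) facing north
step 2 (strafe(right, 2)): (2, 2) facing north
no rival 2-sequence matches.

back(1), strafe(right, 2)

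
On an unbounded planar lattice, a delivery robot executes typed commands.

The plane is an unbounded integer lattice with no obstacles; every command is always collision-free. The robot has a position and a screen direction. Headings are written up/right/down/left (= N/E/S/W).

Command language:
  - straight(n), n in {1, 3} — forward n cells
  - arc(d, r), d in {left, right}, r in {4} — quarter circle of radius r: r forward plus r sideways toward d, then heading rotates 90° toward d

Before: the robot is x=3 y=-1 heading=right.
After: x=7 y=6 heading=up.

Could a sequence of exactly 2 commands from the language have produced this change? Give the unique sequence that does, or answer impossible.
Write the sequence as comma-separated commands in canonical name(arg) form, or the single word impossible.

arc(left, 4), straight(3)

key: cell and facing (now N) both changed — the 2 commands mix motion and turning
initial: x=3 y=-1 heading=right
t=1 arc(left, 4) ⇒ x=7 y=3 heading=up
t=2 straight(3) ⇒ x=7 y=6 heading=up
uniquely the one of 16 2-step routes that fits.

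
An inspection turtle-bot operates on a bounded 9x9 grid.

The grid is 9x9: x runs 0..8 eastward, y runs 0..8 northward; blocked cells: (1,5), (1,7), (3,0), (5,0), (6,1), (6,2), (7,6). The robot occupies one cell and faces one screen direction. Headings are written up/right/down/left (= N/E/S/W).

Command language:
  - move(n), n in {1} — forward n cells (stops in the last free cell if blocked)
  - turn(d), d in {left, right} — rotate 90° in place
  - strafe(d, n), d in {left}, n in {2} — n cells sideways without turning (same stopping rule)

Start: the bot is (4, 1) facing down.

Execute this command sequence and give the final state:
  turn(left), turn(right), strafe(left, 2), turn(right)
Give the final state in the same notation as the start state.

(5, 1) facing left

initial: (4, 1) facing down
1. turn(left) → (4, 1) facing right
2. turn(right) → (4, 1) facing down
3. strafe(left, 2) → (5, 1) facing down
4. turn(right) → (5, 1) facing left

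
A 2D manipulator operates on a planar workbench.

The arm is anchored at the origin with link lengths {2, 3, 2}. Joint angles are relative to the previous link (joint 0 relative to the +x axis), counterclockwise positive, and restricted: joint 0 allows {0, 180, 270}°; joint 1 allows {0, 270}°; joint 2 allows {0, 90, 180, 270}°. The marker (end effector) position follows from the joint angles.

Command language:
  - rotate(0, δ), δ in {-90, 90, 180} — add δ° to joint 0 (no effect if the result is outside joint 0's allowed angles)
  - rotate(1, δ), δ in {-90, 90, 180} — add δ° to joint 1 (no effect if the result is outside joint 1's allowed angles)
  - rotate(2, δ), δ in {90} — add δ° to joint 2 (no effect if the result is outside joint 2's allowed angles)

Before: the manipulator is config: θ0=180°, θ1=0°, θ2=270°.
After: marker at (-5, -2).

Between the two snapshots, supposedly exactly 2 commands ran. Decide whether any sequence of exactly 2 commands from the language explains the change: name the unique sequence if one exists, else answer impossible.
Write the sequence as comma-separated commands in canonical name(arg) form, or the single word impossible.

initial: config: θ0=180°, θ1=0°, θ2=270°
[1] after rotate(2, 90): config: θ0=180°, θ1=0°, θ2=0°
[2] after rotate(2, 90): config: θ0=180°, θ1=0°, θ2=90°
no other 2-command option fits: unique.

rotate(2, 90), rotate(2, 90)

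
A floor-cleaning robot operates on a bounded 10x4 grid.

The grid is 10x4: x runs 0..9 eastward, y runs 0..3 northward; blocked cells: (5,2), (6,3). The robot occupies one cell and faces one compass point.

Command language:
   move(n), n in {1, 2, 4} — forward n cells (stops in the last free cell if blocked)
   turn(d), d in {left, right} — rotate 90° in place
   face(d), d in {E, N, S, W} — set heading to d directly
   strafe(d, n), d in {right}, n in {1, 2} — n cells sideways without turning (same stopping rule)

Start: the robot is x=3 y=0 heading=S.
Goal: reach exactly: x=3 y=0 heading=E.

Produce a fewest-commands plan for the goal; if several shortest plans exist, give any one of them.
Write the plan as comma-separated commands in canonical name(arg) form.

turn(left)

from: x=3 y=0 heading=S
t=1 turn(left) ⇒ x=3 y=0 heading=E
no 0-step plan works, so 1 is optimal.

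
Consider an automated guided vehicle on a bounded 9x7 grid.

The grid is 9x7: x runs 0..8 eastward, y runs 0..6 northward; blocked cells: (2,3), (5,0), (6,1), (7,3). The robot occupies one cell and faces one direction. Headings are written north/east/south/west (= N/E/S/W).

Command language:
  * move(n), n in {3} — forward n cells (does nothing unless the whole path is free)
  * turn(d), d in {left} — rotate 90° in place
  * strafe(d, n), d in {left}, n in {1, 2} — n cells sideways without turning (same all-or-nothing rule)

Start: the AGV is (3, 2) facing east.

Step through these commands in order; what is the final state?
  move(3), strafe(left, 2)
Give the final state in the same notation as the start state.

(6, 4) facing east

initial: (3, 2) facing east
t=1 move(3) ⇒ (6, 2) facing east
t=2 strafe(left, 2) ⇒ (6, 4) facing east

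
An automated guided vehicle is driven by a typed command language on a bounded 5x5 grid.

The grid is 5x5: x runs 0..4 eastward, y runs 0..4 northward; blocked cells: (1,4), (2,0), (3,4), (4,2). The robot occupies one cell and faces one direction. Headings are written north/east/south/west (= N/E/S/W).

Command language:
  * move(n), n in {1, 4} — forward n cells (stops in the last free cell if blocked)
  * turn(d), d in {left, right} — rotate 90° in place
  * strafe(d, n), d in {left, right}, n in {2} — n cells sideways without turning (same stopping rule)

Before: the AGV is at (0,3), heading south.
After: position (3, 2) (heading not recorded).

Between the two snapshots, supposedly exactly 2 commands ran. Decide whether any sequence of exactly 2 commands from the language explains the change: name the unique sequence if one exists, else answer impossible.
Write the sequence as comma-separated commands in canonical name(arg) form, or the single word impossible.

checked all 2-command options: none fits.

impossible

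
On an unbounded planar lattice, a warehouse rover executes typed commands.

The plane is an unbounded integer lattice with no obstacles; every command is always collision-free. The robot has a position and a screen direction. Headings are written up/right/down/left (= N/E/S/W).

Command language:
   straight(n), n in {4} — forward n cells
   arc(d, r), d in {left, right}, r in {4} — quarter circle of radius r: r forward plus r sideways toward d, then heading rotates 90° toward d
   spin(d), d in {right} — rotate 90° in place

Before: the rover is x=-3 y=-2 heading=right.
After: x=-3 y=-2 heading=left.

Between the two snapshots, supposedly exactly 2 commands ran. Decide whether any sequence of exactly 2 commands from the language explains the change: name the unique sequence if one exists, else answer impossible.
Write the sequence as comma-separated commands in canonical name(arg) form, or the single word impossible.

spin(right), spin(right)

key: (-3,-2) unmoved — no command in the sequence translates
begin: x=-3 y=-2 heading=right
[1] after spin(right): x=-3 y=-2 heading=down
[2] after spin(right): x=-3 y=-2 heading=left
uniquely the one of 16 2-step routes that fits.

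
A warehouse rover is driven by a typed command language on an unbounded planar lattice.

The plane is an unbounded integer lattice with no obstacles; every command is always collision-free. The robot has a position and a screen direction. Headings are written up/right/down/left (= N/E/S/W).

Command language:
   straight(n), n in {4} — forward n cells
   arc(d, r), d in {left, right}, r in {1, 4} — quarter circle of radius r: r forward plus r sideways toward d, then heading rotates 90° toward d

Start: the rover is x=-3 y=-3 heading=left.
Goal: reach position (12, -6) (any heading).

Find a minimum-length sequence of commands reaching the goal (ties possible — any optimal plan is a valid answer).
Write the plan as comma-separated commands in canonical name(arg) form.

t0: x=-3 y=-3 heading=left
t=1 arc(right, 1) ⇒ x=-4 y=-2 heading=up
t=2 arc(right, 4) ⇒ x=0 y=2 heading=right
t=3 straight(4) ⇒ x=4 y=2 heading=right
t=4 arc(right, 4) ⇒ x=8 y=-2 heading=down
t=5 arc(left, 4) ⇒ x=12 y=-6 heading=right
minimal: 5 command(s), checked below 5.

arc(right, 1), arc(right, 4), straight(4), arc(right, 4), arc(left, 4)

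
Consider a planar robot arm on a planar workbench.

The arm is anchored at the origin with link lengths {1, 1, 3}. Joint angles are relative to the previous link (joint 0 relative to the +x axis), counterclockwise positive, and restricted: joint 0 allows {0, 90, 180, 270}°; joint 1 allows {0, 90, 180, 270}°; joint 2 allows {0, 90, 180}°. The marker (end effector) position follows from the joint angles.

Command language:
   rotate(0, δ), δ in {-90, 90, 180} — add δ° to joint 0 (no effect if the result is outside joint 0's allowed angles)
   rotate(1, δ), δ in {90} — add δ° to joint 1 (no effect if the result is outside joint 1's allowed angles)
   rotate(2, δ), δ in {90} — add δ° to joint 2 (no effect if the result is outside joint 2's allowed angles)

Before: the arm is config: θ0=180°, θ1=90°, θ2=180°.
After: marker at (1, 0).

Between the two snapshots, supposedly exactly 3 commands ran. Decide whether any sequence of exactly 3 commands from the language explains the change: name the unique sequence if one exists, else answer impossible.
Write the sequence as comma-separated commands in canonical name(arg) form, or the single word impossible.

rotate(1, 90), rotate(1, 90), rotate(1, 90)

t0: config: θ0=180°, θ1=90°, θ2=180°
1. rotate(1, 90) → config: θ0=180°, θ1=180°, θ2=180°
2. rotate(1, 90) → config: θ0=180°, θ1=270°, θ2=180°
3. rotate(1, 90) → config: θ0=180°, θ1=0°, θ2=180°
uniquely the one of 125 3-step routes that fits.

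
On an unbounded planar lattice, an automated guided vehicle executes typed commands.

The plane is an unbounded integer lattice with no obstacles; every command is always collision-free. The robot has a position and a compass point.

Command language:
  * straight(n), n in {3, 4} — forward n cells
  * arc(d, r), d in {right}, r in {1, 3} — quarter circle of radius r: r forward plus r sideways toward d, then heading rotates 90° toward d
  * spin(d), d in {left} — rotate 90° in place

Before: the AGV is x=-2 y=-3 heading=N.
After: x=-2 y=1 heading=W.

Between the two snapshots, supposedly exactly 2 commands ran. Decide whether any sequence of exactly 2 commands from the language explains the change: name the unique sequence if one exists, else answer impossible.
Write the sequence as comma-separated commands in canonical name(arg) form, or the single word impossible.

key: running spin(left) before straight(4) would end elsewhere — order is forced
t0: x=-2 y=-3 heading=N
1. straight(4) → x=-2 y=1 heading=N
2. spin(left) → x=-2 y=1 heading=W
no other 2-command option fits: unique.

straight(4), spin(left)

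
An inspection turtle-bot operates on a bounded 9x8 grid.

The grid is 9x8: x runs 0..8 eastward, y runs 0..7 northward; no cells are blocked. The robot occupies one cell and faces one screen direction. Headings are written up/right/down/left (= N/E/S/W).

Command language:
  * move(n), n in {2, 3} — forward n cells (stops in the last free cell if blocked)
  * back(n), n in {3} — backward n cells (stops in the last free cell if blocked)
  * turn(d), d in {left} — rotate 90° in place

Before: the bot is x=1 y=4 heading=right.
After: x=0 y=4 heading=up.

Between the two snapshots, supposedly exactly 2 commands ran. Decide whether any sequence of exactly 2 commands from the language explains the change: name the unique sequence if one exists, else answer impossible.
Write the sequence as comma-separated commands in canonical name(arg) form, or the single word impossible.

key: position moved to (0,4) AND the heading swung to N — translation plus rotation needed
start: x=1 y=4 heading=right
t=1 back(3) ⇒ x=0 y=4 heading=right
t=2 turn(left) ⇒ x=0 y=4 heading=up
uniquely the one of 16 2-step routes that fits.

back(3), turn(left)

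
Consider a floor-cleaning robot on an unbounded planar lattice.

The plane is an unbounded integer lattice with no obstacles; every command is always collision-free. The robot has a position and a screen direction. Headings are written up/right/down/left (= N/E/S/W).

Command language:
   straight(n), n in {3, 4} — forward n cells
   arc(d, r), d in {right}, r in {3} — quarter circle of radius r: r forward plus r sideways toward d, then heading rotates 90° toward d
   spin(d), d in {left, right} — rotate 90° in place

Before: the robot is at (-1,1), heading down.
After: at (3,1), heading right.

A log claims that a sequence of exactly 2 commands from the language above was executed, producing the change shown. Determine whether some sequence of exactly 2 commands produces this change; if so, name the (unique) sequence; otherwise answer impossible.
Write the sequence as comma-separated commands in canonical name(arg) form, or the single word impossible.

spin(left), straight(4)

key: order matters: swapping spin(left) and straight(4) lands elsewhere
start: at (-1,1), heading down
step 1 (spin(left)): at (-1,1), heading right
step 2 (straight(4)): at (3,1), heading right
no rival 2-sequence matches.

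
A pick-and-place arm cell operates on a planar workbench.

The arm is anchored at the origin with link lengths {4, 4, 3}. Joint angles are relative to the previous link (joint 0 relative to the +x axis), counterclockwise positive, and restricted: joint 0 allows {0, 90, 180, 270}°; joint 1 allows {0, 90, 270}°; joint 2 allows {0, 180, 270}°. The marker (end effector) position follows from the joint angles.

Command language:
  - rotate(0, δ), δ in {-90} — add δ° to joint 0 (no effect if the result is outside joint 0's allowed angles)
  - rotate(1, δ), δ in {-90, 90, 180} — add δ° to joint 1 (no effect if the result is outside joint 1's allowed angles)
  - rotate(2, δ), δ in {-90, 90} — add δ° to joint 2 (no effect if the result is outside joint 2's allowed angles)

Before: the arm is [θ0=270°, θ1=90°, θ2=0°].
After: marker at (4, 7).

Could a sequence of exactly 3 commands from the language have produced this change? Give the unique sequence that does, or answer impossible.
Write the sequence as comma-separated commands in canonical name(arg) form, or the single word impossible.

begin: [θ0=270°, θ1=90°, θ2=0°]
t=1 rotate(0, -90) ⇒ [θ0=180°, θ1=90°, θ2=0°]
t=2 rotate(0, -90) ⇒ [θ0=90°, θ1=90°, θ2=0°]
t=3 rotate(0, -90) ⇒ [θ0=0°, θ1=90°, θ2=0°]
no rival 3-sequence matches.

rotate(0, -90), rotate(0, -90), rotate(0, -90)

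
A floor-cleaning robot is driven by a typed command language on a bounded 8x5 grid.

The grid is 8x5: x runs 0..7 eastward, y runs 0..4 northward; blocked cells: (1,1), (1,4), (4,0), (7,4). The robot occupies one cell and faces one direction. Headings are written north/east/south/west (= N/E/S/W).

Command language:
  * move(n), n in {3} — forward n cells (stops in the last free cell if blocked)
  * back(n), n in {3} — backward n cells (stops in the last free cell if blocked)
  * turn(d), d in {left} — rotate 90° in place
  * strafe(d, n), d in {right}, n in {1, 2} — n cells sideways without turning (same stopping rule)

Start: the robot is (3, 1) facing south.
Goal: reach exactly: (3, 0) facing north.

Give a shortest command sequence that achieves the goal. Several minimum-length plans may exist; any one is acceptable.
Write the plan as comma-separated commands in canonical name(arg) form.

move(3), turn(left), turn(left)

start: (3, 1) facing south
1. move(3) → (3, 0) facing south
2. turn(left) → (3, 0) facing east
3. turn(left) → (3, 0) facing north
minimal: 3 command(s), checked below 3.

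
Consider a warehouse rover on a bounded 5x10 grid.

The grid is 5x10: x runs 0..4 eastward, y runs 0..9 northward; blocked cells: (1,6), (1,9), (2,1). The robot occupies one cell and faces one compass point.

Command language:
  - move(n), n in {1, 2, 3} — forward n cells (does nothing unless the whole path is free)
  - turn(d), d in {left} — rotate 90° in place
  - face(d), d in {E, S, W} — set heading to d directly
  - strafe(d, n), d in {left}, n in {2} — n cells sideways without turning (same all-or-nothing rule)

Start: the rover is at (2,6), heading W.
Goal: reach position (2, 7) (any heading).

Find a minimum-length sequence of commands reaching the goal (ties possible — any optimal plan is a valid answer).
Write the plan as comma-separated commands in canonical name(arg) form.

initial: at (2,6), heading W
step 1 (face(E)): at (2,6), heading E
step 2 (turn(left)): at (2,6), heading N
step 3 (move(1)): at (2,7), heading N
shorter routes all fall short; 3 is best.

face(E), turn(left), move(1)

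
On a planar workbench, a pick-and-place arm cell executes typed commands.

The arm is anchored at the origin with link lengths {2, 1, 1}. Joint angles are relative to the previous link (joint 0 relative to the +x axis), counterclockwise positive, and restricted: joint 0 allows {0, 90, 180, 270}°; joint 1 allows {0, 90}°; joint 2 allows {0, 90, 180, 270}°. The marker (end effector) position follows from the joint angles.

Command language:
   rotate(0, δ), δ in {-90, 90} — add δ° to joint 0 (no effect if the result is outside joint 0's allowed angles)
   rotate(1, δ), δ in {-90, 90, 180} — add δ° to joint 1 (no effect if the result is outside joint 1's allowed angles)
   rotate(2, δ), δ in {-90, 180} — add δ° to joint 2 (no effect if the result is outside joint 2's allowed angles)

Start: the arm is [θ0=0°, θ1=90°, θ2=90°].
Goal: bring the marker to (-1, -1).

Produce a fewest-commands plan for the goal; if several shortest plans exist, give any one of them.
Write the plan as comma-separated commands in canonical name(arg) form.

initial: [θ0=0°, θ1=90°, θ2=90°]
1. rotate(0, -90) → [θ0=270°, θ1=90°, θ2=90°]
2. rotate(0, -90) → [θ0=180°, θ1=90°, θ2=90°]
nothing shorter than 2 reaches the goal.

rotate(0, -90), rotate(0, -90)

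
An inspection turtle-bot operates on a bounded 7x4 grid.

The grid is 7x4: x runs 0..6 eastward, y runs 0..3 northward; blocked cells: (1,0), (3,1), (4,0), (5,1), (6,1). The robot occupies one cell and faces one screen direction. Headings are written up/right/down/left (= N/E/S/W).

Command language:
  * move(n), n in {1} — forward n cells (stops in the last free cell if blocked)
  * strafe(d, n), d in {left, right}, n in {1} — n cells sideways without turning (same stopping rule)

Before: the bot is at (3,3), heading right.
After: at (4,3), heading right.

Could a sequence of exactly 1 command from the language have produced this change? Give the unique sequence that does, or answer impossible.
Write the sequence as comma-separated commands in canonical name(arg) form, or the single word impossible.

key: still facing E — the one step turns nothing
begin: at (3,3), heading right
t=1 move(1) ⇒ at (4,3), heading right
uniquely the one of 3 1-step routes that fits.

move(1)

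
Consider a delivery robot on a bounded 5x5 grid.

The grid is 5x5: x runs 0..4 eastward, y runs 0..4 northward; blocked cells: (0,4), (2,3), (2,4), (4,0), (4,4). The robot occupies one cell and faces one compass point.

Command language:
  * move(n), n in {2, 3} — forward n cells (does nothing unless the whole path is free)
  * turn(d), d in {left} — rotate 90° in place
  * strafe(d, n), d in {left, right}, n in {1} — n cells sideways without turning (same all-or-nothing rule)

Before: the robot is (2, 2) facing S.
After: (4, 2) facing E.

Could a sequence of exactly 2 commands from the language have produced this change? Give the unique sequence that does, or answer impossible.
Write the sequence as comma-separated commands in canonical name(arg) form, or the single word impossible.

key: order matters: swapping turn(left) and move(2) lands elsewhere
t0: (2, 2) facing S
1. turn(left) → (2, 2) facing E
2. move(2) → (4, 2) facing E
no rival 2-sequence matches.

turn(left), move(2)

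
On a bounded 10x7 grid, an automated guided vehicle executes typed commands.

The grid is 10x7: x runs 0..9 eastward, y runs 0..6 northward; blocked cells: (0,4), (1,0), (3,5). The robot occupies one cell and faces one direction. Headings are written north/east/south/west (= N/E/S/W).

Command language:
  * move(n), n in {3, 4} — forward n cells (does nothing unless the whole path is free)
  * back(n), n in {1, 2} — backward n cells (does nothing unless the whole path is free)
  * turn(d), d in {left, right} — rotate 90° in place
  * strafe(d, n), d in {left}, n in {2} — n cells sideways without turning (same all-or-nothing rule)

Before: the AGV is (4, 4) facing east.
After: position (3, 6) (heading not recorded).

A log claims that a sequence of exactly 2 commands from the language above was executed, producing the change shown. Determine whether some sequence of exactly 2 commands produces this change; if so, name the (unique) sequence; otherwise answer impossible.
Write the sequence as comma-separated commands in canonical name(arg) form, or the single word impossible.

key: running back(1) before strafe(left, 2) would end elsewhere — order is forced
initial: (4, 4) facing east
step 1 (strafe(left, 2)): (4, 6) facing east
step 2 (back(1)): (3, 6) facing east
uniquely the one of 49 2-step routes that fits.

strafe(left, 2), back(1)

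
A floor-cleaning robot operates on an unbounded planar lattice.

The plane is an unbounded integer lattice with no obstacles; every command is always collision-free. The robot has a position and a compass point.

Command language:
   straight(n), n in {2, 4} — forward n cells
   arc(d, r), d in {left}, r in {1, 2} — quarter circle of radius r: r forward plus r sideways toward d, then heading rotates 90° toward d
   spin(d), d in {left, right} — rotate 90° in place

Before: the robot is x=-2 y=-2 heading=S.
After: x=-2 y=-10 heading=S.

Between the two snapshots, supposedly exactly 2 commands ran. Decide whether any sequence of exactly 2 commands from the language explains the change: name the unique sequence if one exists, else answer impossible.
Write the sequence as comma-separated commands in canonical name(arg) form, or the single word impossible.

straight(4), straight(4)

key: heading stays S — no command in the sequence turns
start: x=-2 y=-2 heading=S
[1] after straight(4): x=-2 y=-6 heading=S
[2] after straight(4): x=-2 y=-10 heading=S
no other 2-command option fits: unique.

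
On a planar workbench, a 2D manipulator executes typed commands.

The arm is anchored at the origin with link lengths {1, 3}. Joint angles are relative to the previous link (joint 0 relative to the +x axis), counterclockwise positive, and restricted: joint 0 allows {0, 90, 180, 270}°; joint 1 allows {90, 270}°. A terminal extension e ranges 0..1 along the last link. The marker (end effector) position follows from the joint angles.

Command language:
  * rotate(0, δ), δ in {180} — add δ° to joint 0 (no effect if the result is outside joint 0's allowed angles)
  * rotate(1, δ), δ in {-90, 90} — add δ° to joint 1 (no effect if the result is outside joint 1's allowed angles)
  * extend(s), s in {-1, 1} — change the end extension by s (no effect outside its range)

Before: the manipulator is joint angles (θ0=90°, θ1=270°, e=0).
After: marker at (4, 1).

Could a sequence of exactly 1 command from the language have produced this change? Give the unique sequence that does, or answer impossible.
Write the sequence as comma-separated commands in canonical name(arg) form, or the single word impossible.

extend(1)

from: joint angles (θ0=90°, θ1=270°, e=0)
[1] after extend(1): joint angles (θ0=90°, θ1=270°, e=1)
uniquely the one of 5 1-step routes that fits.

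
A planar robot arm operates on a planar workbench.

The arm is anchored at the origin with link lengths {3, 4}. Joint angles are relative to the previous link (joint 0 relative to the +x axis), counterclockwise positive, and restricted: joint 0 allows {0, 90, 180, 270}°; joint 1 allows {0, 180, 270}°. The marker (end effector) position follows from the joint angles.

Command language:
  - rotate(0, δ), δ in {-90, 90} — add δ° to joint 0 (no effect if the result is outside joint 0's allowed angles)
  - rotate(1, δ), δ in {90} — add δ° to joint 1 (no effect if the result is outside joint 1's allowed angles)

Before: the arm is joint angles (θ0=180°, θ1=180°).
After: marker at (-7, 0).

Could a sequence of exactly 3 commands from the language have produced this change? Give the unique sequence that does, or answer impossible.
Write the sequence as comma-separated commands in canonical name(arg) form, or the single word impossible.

t0: joint angles (θ0=180°, θ1=180°)
step 1 (rotate(1, 90)): joint angles (θ0=180°, θ1=270°)
step 2 (rotate(1, 90)): joint angles (θ0=180°, θ1=0°)
step 3 (rotate(1, 90)): joint angles (θ0=180°, θ1=0°)
uniquely the one of 27 3-step routes that fits.

rotate(1, 90), rotate(1, 90), rotate(1, 90)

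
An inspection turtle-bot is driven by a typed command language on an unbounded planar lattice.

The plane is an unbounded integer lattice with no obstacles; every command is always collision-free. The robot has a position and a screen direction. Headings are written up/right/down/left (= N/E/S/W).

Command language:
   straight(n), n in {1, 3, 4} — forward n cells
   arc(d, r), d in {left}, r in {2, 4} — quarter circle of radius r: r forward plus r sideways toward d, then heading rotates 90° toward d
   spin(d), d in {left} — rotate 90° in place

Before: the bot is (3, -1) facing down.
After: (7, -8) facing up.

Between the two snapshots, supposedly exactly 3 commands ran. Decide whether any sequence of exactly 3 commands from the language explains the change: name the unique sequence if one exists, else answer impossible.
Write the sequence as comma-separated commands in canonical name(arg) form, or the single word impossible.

straight(3), arc(left, 4), spin(left)

key: running spin(left) before straight(3) would end elsewhere — order is forced
start: (3, -1) facing down
[1] after straight(3): (3, -4) facing down
[2] after arc(left, 4): (7, -8) facing right
[3] after spin(left): (7, -8) facing up
uniquely the one of 216 3-step routes that fits.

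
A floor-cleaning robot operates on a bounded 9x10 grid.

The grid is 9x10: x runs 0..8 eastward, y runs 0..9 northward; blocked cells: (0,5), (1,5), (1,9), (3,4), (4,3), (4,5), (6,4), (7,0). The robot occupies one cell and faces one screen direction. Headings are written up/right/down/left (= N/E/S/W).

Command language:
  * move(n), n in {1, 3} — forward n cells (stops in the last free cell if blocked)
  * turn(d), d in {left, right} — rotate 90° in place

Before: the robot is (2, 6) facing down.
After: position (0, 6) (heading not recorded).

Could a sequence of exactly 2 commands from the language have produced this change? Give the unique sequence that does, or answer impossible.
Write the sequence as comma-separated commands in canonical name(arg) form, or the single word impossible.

turn(right), move(3)

key: order matters: swapping turn(right) and move(3) lands elsewhere
initial: (2, 6) facing down
t=1 turn(right) ⇒ (2, 6) facing left
t=2 move(3) ⇒ (0, 6) facing left
no rival 2-sequence matches.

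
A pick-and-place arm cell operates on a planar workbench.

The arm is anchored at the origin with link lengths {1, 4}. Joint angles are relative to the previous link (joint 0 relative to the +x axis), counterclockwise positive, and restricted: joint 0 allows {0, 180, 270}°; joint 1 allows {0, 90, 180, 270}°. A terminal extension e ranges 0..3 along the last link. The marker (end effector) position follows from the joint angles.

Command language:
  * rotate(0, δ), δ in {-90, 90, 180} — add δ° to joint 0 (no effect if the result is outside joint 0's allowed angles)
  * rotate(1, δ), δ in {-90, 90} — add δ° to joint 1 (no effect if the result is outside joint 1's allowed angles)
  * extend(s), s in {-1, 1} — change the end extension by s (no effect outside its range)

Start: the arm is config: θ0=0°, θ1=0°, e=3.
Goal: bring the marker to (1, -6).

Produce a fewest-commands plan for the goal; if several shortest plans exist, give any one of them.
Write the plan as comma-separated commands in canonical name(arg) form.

extend(-1), rotate(1, -90)

t0: config: θ0=0°, θ1=0°, e=3
1. extend(-1) → config: θ0=0°, θ1=0°, e=2
2. rotate(1, -90) → config: θ0=0°, θ1=270°, e=2
minimal: 2 command(s), checked below 2.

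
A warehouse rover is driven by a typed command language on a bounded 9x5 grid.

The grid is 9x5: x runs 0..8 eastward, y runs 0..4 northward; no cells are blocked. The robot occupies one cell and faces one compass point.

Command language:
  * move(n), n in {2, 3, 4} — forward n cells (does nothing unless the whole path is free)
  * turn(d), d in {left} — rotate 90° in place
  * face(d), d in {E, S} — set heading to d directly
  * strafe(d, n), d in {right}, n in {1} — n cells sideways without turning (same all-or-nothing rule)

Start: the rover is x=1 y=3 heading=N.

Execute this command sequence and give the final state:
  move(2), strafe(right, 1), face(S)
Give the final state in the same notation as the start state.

x=2 y=3 heading=S

initial: x=1 y=3 heading=N
t=1 move(2) ⇒ x=1 y=3 heading=N
t=2 strafe(right, 1) ⇒ x=2 y=3 heading=N
t=3 face(S) ⇒ x=2 y=3 heading=S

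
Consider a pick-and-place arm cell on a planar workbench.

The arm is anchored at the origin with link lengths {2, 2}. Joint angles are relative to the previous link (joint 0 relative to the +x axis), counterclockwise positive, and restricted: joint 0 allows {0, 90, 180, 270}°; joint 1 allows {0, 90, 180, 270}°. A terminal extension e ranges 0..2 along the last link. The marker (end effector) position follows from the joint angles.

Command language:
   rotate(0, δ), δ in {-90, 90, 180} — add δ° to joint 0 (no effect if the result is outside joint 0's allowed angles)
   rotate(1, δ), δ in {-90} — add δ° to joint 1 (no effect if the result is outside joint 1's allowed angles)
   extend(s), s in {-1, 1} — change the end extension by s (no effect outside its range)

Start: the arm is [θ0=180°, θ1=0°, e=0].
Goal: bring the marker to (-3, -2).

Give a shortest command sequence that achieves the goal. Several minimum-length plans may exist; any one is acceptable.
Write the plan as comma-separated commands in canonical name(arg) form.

start: [θ0=180°, θ1=0°, e=0]
step 1 (rotate(0, 90)): [θ0=270°, θ1=0°, e=0]
step 2 (extend(1)): [θ0=270°, θ1=0°, e=1]
step 3 (rotate(1, -90)): [θ0=270°, θ1=270°, e=1]
nothing shorter than 3 reaches the goal.

rotate(0, 90), extend(1), rotate(1, -90)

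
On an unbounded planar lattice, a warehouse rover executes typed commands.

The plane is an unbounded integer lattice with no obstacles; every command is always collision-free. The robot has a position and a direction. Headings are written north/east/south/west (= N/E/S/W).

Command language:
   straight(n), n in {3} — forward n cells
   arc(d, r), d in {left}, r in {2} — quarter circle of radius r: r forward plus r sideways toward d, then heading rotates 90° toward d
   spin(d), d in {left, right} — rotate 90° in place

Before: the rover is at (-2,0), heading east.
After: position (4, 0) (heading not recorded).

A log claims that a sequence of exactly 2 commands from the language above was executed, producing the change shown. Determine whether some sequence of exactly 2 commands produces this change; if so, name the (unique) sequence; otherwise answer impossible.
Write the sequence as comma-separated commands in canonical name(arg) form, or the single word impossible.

straight(3), straight(3)

begin: at (-2,0), heading east
1. straight(3) → at (1,0), heading east
2. straight(3) → at (4,0), heading east
no rival 2-sequence matches.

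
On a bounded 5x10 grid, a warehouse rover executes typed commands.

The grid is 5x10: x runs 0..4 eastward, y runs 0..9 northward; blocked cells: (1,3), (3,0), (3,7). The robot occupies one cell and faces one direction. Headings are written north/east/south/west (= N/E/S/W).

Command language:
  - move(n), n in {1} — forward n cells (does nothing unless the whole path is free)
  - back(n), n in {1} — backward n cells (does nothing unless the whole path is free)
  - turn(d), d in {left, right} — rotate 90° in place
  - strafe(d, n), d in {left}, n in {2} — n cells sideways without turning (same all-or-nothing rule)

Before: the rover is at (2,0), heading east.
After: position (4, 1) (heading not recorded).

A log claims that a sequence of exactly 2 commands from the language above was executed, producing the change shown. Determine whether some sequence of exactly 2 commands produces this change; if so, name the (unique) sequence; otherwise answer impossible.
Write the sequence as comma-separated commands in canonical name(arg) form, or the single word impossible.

impossible

no 2-step route produces this change.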